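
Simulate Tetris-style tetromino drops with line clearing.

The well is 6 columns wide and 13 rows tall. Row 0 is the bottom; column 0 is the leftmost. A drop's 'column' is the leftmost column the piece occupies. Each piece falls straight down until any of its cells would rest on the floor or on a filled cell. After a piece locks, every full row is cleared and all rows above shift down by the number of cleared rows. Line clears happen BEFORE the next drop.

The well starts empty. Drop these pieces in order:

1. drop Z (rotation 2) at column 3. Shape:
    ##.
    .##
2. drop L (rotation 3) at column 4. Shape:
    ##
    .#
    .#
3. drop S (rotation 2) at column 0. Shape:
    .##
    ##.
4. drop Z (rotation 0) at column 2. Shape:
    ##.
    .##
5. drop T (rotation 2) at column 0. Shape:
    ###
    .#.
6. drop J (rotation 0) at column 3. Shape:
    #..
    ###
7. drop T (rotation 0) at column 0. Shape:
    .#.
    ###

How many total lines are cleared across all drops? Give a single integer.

Answer: 1

Derivation:
Drop 1: Z rot2 at col 3 lands with bottom-row=0; cleared 0 line(s) (total 0); column heights now [0 0 0 2 2 1], max=2
Drop 2: L rot3 at col 4 lands with bottom-row=1; cleared 0 line(s) (total 0); column heights now [0 0 0 2 4 4], max=4
Drop 3: S rot2 at col 0 lands with bottom-row=0; cleared 0 line(s) (total 0); column heights now [1 2 2 2 4 4], max=4
Drop 4: Z rot0 at col 2 lands with bottom-row=4; cleared 0 line(s) (total 0); column heights now [1 2 6 6 5 4], max=6
Drop 5: T rot2 at col 0 lands with bottom-row=5; cleared 0 line(s) (total 0); column heights now [7 7 7 6 5 4], max=7
Drop 6: J rot0 at col 3 lands with bottom-row=6; cleared 1 line(s) (total 1); column heights now [1 6 6 7 5 4], max=7
Drop 7: T rot0 at col 0 lands with bottom-row=6; cleared 0 line(s) (total 1); column heights now [7 8 7 7 5 4], max=8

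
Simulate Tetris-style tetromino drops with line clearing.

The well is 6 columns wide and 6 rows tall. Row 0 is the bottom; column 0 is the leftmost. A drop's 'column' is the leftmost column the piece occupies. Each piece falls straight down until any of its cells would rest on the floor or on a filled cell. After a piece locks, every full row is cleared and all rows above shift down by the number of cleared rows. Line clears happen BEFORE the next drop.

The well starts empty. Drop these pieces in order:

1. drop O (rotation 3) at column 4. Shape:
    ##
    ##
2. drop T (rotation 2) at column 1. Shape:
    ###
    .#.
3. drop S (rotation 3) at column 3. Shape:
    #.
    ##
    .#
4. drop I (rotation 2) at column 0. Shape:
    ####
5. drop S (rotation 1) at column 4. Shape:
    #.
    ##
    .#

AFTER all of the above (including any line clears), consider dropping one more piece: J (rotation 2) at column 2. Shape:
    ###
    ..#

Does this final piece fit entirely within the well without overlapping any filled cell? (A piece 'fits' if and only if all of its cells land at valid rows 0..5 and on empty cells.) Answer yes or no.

Answer: no

Derivation:
Drop 1: O rot3 at col 4 lands with bottom-row=0; cleared 0 line(s) (total 0); column heights now [0 0 0 0 2 2], max=2
Drop 2: T rot2 at col 1 lands with bottom-row=0; cleared 0 line(s) (total 0); column heights now [0 2 2 2 2 2], max=2
Drop 3: S rot3 at col 3 lands with bottom-row=2; cleared 0 line(s) (total 0); column heights now [0 2 2 5 4 2], max=5
Drop 4: I rot2 at col 0 lands with bottom-row=5; cleared 0 line(s) (total 0); column heights now [6 6 6 6 4 2], max=6
Drop 5: S rot1 at col 4 lands with bottom-row=3; cleared 0 line(s) (total 0); column heights now [6 6 6 6 6 5], max=6
Test piece J rot2 at col 2 (width 3): heights before test = [6 6 6 6 6 5]; fits = False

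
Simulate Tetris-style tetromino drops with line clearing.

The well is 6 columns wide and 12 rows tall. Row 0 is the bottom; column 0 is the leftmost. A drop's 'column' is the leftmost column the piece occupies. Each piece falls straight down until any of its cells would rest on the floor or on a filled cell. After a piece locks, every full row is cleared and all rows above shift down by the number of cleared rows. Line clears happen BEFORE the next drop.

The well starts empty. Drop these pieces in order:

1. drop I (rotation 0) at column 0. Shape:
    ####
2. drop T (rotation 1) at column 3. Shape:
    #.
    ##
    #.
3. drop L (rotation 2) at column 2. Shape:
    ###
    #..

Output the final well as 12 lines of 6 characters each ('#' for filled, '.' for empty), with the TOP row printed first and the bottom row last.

Answer: ......
......
......
......
......
......
......
..###.
..##..
...##.
...#..
####..

Derivation:
Drop 1: I rot0 at col 0 lands with bottom-row=0; cleared 0 line(s) (total 0); column heights now [1 1 1 1 0 0], max=1
Drop 2: T rot1 at col 3 lands with bottom-row=1; cleared 0 line(s) (total 0); column heights now [1 1 1 4 3 0], max=4
Drop 3: L rot2 at col 2 lands with bottom-row=3; cleared 0 line(s) (total 0); column heights now [1 1 5 5 5 0], max=5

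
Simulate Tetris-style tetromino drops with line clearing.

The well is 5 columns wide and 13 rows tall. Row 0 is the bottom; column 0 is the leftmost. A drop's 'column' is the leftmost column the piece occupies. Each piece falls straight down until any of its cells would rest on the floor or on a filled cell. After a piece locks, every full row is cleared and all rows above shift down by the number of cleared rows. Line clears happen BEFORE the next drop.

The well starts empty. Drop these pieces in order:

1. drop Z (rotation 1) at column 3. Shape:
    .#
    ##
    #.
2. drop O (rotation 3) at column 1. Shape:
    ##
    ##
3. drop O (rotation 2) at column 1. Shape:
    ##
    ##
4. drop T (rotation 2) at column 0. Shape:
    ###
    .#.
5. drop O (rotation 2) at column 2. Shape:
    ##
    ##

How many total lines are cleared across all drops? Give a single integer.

Answer: 0

Derivation:
Drop 1: Z rot1 at col 3 lands with bottom-row=0; cleared 0 line(s) (total 0); column heights now [0 0 0 2 3], max=3
Drop 2: O rot3 at col 1 lands with bottom-row=0; cleared 0 line(s) (total 0); column heights now [0 2 2 2 3], max=3
Drop 3: O rot2 at col 1 lands with bottom-row=2; cleared 0 line(s) (total 0); column heights now [0 4 4 2 3], max=4
Drop 4: T rot2 at col 0 lands with bottom-row=4; cleared 0 line(s) (total 0); column heights now [6 6 6 2 3], max=6
Drop 5: O rot2 at col 2 lands with bottom-row=6; cleared 0 line(s) (total 0); column heights now [6 6 8 8 3], max=8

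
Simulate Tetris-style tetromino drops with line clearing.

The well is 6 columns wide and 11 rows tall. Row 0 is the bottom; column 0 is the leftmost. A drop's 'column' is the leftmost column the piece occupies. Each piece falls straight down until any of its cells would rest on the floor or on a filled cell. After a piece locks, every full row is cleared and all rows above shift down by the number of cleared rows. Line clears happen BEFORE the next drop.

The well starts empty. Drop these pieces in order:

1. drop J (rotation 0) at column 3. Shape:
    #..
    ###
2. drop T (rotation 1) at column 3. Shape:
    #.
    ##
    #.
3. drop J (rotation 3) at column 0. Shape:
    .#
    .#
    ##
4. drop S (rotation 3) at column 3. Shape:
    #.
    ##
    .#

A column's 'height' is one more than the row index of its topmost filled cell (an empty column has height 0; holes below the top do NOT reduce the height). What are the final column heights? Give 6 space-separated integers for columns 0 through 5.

Drop 1: J rot0 at col 3 lands with bottom-row=0; cleared 0 line(s) (total 0); column heights now [0 0 0 2 1 1], max=2
Drop 2: T rot1 at col 3 lands with bottom-row=2; cleared 0 line(s) (total 0); column heights now [0 0 0 5 4 1], max=5
Drop 3: J rot3 at col 0 lands with bottom-row=0; cleared 0 line(s) (total 0); column heights now [1 3 0 5 4 1], max=5
Drop 4: S rot3 at col 3 lands with bottom-row=4; cleared 0 line(s) (total 0); column heights now [1 3 0 7 6 1], max=7

Answer: 1 3 0 7 6 1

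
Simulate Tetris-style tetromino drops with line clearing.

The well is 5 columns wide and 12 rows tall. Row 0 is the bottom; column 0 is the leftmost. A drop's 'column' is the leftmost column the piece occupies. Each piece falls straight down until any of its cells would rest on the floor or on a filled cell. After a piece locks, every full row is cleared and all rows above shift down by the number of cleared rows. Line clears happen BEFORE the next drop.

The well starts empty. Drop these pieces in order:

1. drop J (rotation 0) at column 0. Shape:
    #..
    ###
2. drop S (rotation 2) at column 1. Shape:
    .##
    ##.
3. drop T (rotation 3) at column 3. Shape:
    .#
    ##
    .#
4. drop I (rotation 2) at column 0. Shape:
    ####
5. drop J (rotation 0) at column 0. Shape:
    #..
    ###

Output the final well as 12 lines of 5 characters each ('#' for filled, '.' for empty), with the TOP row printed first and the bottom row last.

Drop 1: J rot0 at col 0 lands with bottom-row=0; cleared 0 line(s) (total 0); column heights now [2 1 1 0 0], max=2
Drop 2: S rot2 at col 1 lands with bottom-row=1; cleared 0 line(s) (total 0); column heights now [2 2 3 3 0], max=3
Drop 3: T rot3 at col 3 lands with bottom-row=2; cleared 0 line(s) (total 0); column heights now [2 2 3 4 5], max=5
Drop 4: I rot2 at col 0 lands with bottom-row=4; cleared 1 line(s) (total 1); column heights now [2 2 3 4 4], max=4
Drop 5: J rot0 at col 0 lands with bottom-row=3; cleared 1 line(s) (total 2); column heights now [4 2 3 3 3], max=4

Answer: .....
.....
.....
.....
.....
.....
.....
.....
#....
..###
###..
###..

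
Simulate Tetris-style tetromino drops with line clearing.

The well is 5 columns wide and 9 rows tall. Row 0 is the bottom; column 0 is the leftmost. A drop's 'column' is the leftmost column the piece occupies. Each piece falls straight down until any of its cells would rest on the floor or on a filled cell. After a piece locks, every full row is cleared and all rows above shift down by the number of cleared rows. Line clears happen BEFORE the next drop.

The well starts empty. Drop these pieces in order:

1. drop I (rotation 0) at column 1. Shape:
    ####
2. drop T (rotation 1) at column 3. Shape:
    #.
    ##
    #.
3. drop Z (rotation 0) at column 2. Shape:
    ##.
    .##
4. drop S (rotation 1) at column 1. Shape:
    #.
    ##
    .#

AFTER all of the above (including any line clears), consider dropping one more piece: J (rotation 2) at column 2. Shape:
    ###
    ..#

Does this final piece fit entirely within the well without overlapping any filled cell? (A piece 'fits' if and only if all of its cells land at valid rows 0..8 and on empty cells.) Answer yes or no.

Answer: yes

Derivation:
Drop 1: I rot0 at col 1 lands with bottom-row=0; cleared 0 line(s) (total 0); column heights now [0 1 1 1 1], max=1
Drop 2: T rot1 at col 3 lands with bottom-row=1; cleared 0 line(s) (total 0); column heights now [0 1 1 4 3], max=4
Drop 3: Z rot0 at col 2 lands with bottom-row=4; cleared 0 line(s) (total 0); column heights now [0 1 6 6 5], max=6
Drop 4: S rot1 at col 1 lands with bottom-row=6; cleared 0 line(s) (total 0); column heights now [0 9 8 6 5], max=9
Test piece J rot2 at col 2 (width 3): heights before test = [0 9 8 6 5]; fits = True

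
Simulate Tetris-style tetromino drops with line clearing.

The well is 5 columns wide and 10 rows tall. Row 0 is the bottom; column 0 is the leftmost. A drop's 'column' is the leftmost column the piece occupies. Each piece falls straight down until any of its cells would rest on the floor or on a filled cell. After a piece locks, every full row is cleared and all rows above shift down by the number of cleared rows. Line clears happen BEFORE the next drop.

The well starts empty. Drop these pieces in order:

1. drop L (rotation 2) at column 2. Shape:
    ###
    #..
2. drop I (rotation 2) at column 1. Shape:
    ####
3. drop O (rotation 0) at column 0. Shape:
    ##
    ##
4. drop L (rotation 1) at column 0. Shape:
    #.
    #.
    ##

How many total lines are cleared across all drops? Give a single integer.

Drop 1: L rot2 at col 2 lands with bottom-row=0; cleared 0 line(s) (total 0); column heights now [0 0 2 2 2], max=2
Drop 2: I rot2 at col 1 lands with bottom-row=2; cleared 0 line(s) (total 0); column heights now [0 3 3 3 3], max=3
Drop 3: O rot0 at col 0 lands with bottom-row=3; cleared 0 line(s) (total 0); column heights now [5 5 3 3 3], max=5
Drop 4: L rot1 at col 0 lands with bottom-row=5; cleared 0 line(s) (total 0); column heights now [8 6 3 3 3], max=8

Answer: 0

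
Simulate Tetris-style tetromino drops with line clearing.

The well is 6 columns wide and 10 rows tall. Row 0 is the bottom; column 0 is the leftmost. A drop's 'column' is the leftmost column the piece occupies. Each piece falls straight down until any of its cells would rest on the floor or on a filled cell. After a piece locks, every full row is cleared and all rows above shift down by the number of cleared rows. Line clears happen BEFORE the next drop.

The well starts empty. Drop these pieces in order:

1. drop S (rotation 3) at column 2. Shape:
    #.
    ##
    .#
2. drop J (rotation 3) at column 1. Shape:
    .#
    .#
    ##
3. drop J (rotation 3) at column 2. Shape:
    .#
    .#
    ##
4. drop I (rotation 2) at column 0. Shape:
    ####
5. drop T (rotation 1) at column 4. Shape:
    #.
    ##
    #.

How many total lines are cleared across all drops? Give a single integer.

Answer: 0

Derivation:
Drop 1: S rot3 at col 2 lands with bottom-row=0; cleared 0 line(s) (total 0); column heights now [0 0 3 2 0 0], max=3
Drop 2: J rot3 at col 1 lands with bottom-row=3; cleared 0 line(s) (total 0); column heights now [0 4 6 2 0 0], max=6
Drop 3: J rot3 at col 2 lands with bottom-row=6; cleared 0 line(s) (total 0); column heights now [0 4 7 9 0 0], max=9
Drop 4: I rot2 at col 0 lands with bottom-row=9; cleared 0 line(s) (total 0); column heights now [10 10 10 10 0 0], max=10
Drop 5: T rot1 at col 4 lands with bottom-row=0; cleared 0 line(s) (total 0); column heights now [10 10 10 10 3 2], max=10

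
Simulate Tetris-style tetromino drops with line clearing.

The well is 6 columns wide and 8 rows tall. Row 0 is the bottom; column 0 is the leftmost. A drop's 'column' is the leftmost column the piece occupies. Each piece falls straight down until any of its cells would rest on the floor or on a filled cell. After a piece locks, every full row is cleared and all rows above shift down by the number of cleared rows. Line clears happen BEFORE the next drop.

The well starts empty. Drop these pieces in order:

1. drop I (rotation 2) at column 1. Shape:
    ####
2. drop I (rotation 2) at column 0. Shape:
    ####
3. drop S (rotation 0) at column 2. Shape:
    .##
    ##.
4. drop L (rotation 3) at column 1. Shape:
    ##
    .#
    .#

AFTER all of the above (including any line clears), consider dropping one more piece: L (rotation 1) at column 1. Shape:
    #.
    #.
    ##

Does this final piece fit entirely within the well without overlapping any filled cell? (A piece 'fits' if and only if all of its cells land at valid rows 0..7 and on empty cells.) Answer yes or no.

Drop 1: I rot2 at col 1 lands with bottom-row=0; cleared 0 line(s) (total 0); column heights now [0 1 1 1 1 0], max=1
Drop 2: I rot2 at col 0 lands with bottom-row=1; cleared 0 line(s) (total 0); column heights now [2 2 2 2 1 0], max=2
Drop 3: S rot0 at col 2 lands with bottom-row=2; cleared 0 line(s) (total 0); column heights now [2 2 3 4 4 0], max=4
Drop 4: L rot3 at col 1 lands with bottom-row=3; cleared 0 line(s) (total 0); column heights now [2 6 6 4 4 0], max=6
Test piece L rot1 at col 1 (width 2): heights before test = [2 6 6 4 4 0]; fits = False

Answer: no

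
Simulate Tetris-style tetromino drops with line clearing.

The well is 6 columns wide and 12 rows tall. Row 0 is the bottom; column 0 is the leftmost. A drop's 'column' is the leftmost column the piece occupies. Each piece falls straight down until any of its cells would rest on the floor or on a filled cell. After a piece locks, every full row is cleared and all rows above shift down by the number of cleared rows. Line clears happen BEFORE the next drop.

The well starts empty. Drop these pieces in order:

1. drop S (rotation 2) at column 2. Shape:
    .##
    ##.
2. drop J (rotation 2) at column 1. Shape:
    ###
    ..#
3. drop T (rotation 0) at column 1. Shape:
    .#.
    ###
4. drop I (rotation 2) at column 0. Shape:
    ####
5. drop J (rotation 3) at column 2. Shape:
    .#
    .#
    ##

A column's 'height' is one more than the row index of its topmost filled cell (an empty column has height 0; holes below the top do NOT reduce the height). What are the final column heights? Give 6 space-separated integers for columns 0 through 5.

Answer: 7 7 8 10 2 0

Derivation:
Drop 1: S rot2 at col 2 lands with bottom-row=0; cleared 0 line(s) (total 0); column heights now [0 0 1 2 2 0], max=2
Drop 2: J rot2 at col 1 lands with bottom-row=2; cleared 0 line(s) (total 0); column heights now [0 4 4 4 2 0], max=4
Drop 3: T rot0 at col 1 lands with bottom-row=4; cleared 0 line(s) (total 0); column heights now [0 5 6 5 2 0], max=6
Drop 4: I rot2 at col 0 lands with bottom-row=6; cleared 0 line(s) (total 0); column heights now [7 7 7 7 2 0], max=7
Drop 5: J rot3 at col 2 lands with bottom-row=7; cleared 0 line(s) (total 0); column heights now [7 7 8 10 2 0], max=10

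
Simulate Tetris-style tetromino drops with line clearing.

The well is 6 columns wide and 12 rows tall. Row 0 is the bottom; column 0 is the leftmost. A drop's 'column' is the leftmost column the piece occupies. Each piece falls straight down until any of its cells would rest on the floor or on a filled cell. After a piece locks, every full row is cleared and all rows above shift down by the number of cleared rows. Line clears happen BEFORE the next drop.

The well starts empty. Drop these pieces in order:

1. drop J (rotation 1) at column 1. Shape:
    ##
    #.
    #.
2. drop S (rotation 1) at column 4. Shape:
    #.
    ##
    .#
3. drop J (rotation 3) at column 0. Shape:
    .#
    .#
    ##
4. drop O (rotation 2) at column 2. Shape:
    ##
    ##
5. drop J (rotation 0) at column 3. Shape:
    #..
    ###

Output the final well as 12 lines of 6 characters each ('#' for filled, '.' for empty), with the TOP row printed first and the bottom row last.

Answer: ......
......
......
......
......
...#..
.#.###
.###..
####..
.##.#.
.#..##
.#...#

Derivation:
Drop 1: J rot1 at col 1 lands with bottom-row=0; cleared 0 line(s) (total 0); column heights now [0 3 3 0 0 0], max=3
Drop 2: S rot1 at col 4 lands with bottom-row=0; cleared 0 line(s) (total 0); column heights now [0 3 3 0 3 2], max=3
Drop 3: J rot3 at col 0 lands with bottom-row=3; cleared 0 line(s) (total 0); column heights now [4 6 3 0 3 2], max=6
Drop 4: O rot2 at col 2 lands with bottom-row=3; cleared 0 line(s) (total 0); column heights now [4 6 5 5 3 2], max=6
Drop 5: J rot0 at col 3 lands with bottom-row=5; cleared 0 line(s) (total 0); column heights now [4 6 5 7 6 6], max=7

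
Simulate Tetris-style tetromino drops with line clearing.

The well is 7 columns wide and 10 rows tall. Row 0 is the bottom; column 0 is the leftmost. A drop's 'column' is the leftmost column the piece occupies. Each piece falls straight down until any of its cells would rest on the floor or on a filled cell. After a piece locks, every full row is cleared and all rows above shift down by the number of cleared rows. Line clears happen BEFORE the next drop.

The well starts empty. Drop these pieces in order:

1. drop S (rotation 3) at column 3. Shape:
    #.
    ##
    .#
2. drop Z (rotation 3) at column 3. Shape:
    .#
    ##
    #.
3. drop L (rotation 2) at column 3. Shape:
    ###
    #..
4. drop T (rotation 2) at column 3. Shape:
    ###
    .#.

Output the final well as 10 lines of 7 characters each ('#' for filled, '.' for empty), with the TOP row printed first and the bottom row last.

Drop 1: S rot3 at col 3 lands with bottom-row=0; cleared 0 line(s) (total 0); column heights now [0 0 0 3 2 0 0], max=3
Drop 2: Z rot3 at col 3 lands with bottom-row=3; cleared 0 line(s) (total 0); column heights now [0 0 0 5 6 0 0], max=6
Drop 3: L rot2 at col 3 lands with bottom-row=5; cleared 0 line(s) (total 0); column heights now [0 0 0 7 7 7 0], max=7
Drop 4: T rot2 at col 3 lands with bottom-row=7; cleared 0 line(s) (total 0); column heights now [0 0 0 9 9 9 0], max=9

Answer: .......
...###.
....#..
...###.
...##..
...##..
...#...
...#...
...##..
....#..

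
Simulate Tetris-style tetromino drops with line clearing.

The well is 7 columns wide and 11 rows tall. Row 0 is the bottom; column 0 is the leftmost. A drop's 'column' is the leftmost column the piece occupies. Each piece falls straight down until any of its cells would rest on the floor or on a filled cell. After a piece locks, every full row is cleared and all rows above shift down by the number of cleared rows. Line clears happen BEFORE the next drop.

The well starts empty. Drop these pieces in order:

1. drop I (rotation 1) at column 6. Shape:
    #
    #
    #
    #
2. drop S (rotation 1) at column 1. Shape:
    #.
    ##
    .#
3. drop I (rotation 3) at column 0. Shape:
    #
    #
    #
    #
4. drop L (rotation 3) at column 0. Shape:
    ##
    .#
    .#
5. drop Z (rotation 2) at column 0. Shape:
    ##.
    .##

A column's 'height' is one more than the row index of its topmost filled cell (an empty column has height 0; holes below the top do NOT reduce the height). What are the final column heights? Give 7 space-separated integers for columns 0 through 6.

Drop 1: I rot1 at col 6 lands with bottom-row=0; cleared 0 line(s) (total 0); column heights now [0 0 0 0 0 0 4], max=4
Drop 2: S rot1 at col 1 lands with bottom-row=0; cleared 0 line(s) (total 0); column heights now [0 3 2 0 0 0 4], max=4
Drop 3: I rot3 at col 0 lands with bottom-row=0; cleared 0 line(s) (total 0); column heights now [4 3 2 0 0 0 4], max=4
Drop 4: L rot3 at col 0 lands with bottom-row=3; cleared 0 line(s) (total 0); column heights now [6 6 2 0 0 0 4], max=6
Drop 5: Z rot2 at col 0 lands with bottom-row=6; cleared 0 line(s) (total 0); column heights now [8 8 7 0 0 0 4], max=8

Answer: 8 8 7 0 0 0 4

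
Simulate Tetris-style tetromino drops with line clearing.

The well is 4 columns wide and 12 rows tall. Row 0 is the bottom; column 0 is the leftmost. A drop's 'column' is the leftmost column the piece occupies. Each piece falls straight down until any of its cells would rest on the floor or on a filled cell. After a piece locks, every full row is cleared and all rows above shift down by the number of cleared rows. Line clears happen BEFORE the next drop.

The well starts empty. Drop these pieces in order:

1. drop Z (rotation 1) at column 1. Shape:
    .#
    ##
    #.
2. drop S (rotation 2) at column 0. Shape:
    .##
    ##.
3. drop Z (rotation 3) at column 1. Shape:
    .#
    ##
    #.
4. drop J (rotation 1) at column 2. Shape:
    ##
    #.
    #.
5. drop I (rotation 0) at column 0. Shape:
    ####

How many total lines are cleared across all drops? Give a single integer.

Answer: 1

Derivation:
Drop 1: Z rot1 at col 1 lands with bottom-row=0; cleared 0 line(s) (total 0); column heights now [0 2 3 0], max=3
Drop 2: S rot2 at col 0 lands with bottom-row=2; cleared 0 line(s) (total 0); column heights now [3 4 4 0], max=4
Drop 3: Z rot3 at col 1 lands with bottom-row=4; cleared 0 line(s) (total 0); column heights now [3 6 7 0], max=7
Drop 4: J rot1 at col 2 lands with bottom-row=7; cleared 0 line(s) (total 0); column heights now [3 6 10 10], max=10
Drop 5: I rot0 at col 0 lands with bottom-row=10; cleared 1 line(s) (total 1); column heights now [3 6 10 10], max=10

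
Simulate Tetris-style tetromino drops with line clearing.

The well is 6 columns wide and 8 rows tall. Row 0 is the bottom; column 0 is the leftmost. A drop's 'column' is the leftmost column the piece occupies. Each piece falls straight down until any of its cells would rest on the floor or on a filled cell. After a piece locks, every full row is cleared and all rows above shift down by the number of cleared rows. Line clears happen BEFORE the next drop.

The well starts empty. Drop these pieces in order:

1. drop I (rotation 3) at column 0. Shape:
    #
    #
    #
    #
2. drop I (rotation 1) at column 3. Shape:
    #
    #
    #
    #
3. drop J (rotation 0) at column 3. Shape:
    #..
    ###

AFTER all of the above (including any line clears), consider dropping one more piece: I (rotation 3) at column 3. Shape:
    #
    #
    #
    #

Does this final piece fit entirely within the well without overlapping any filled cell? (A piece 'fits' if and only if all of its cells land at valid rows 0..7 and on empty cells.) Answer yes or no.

Drop 1: I rot3 at col 0 lands with bottom-row=0; cleared 0 line(s) (total 0); column heights now [4 0 0 0 0 0], max=4
Drop 2: I rot1 at col 3 lands with bottom-row=0; cleared 0 line(s) (total 0); column heights now [4 0 0 4 0 0], max=4
Drop 3: J rot0 at col 3 lands with bottom-row=4; cleared 0 line(s) (total 0); column heights now [4 0 0 6 5 5], max=6
Test piece I rot3 at col 3 (width 1): heights before test = [4 0 0 6 5 5]; fits = False

Answer: no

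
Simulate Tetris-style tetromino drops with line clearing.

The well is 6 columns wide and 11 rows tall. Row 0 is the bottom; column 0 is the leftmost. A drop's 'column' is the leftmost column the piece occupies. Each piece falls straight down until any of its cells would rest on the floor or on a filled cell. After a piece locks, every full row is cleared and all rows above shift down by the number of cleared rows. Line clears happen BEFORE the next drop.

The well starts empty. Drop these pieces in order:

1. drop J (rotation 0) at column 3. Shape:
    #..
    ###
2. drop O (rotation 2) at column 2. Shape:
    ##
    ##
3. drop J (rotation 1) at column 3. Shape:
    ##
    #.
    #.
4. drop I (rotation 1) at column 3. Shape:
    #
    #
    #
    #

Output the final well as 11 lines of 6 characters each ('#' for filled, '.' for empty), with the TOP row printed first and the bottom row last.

Answer: ...#..
...#..
...#..
...#..
...##.
...#..
...#..
..##..
..##..
...#..
...###

Derivation:
Drop 1: J rot0 at col 3 lands with bottom-row=0; cleared 0 line(s) (total 0); column heights now [0 0 0 2 1 1], max=2
Drop 2: O rot2 at col 2 lands with bottom-row=2; cleared 0 line(s) (total 0); column heights now [0 0 4 4 1 1], max=4
Drop 3: J rot1 at col 3 lands with bottom-row=4; cleared 0 line(s) (total 0); column heights now [0 0 4 7 7 1], max=7
Drop 4: I rot1 at col 3 lands with bottom-row=7; cleared 0 line(s) (total 0); column heights now [0 0 4 11 7 1], max=11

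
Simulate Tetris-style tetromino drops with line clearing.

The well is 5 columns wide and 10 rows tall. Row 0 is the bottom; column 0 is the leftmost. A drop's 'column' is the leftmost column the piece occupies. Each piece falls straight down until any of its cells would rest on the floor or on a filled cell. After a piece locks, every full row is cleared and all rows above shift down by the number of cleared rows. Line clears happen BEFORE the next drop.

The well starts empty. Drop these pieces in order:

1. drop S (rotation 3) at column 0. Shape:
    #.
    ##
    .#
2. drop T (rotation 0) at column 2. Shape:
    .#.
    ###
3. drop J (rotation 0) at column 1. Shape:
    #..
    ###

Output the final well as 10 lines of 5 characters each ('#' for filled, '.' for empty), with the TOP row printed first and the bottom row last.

Drop 1: S rot3 at col 0 lands with bottom-row=0; cleared 0 line(s) (total 0); column heights now [3 2 0 0 0], max=3
Drop 2: T rot0 at col 2 lands with bottom-row=0; cleared 0 line(s) (total 0); column heights now [3 2 1 2 1], max=3
Drop 3: J rot0 at col 1 lands with bottom-row=2; cleared 0 line(s) (total 0); column heights now [3 4 3 3 1], max=4

Answer: .....
.....
.....
.....
.....
.....
.#...
####.
##.#.
.####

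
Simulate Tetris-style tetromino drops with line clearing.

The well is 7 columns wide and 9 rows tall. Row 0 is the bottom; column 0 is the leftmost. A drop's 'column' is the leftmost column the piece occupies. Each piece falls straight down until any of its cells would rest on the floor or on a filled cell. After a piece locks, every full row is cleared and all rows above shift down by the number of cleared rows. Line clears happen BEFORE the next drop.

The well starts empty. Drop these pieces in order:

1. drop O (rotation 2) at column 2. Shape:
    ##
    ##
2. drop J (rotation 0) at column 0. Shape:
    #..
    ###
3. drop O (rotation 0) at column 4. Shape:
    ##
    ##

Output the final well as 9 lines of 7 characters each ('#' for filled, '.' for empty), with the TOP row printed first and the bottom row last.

Answer: .......
.......
.......
.......
.......
#......
###....
..####.
..####.

Derivation:
Drop 1: O rot2 at col 2 lands with bottom-row=0; cleared 0 line(s) (total 0); column heights now [0 0 2 2 0 0 0], max=2
Drop 2: J rot0 at col 0 lands with bottom-row=2; cleared 0 line(s) (total 0); column heights now [4 3 3 2 0 0 0], max=4
Drop 3: O rot0 at col 4 lands with bottom-row=0; cleared 0 line(s) (total 0); column heights now [4 3 3 2 2 2 0], max=4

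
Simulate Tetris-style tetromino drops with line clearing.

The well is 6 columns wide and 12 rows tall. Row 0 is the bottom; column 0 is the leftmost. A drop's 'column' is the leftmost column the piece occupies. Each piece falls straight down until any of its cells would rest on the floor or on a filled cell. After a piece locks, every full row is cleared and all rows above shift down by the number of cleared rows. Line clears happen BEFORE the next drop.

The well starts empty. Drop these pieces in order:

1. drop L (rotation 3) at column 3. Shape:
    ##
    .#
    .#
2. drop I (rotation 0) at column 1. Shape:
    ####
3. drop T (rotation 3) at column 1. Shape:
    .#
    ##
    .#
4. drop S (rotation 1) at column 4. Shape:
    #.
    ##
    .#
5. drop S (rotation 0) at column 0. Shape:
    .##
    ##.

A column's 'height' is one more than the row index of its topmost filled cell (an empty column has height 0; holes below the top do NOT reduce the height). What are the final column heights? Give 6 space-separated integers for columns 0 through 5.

Answer: 7 8 8 4 6 5

Derivation:
Drop 1: L rot3 at col 3 lands with bottom-row=0; cleared 0 line(s) (total 0); column heights now [0 0 0 3 3 0], max=3
Drop 2: I rot0 at col 1 lands with bottom-row=3; cleared 0 line(s) (total 0); column heights now [0 4 4 4 4 0], max=4
Drop 3: T rot3 at col 1 lands with bottom-row=4; cleared 0 line(s) (total 0); column heights now [0 6 7 4 4 0], max=7
Drop 4: S rot1 at col 4 lands with bottom-row=3; cleared 0 line(s) (total 0); column heights now [0 6 7 4 6 5], max=7
Drop 5: S rot0 at col 0 lands with bottom-row=6; cleared 0 line(s) (total 0); column heights now [7 8 8 4 6 5], max=8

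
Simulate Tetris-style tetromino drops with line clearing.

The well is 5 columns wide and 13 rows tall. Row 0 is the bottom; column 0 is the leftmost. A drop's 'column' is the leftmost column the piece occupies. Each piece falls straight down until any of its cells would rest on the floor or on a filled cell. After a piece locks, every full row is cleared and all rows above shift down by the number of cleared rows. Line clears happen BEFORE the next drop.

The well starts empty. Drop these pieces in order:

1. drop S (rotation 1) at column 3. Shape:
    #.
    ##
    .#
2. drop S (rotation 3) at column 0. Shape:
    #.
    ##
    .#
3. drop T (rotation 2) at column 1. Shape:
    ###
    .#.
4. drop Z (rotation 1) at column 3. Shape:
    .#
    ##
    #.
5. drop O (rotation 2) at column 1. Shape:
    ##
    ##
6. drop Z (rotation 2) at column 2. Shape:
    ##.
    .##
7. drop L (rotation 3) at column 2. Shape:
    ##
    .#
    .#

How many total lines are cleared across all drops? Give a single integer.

Drop 1: S rot1 at col 3 lands with bottom-row=0; cleared 0 line(s) (total 0); column heights now [0 0 0 3 2], max=3
Drop 2: S rot3 at col 0 lands with bottom-row=0; cleared 0 line(s) (total 0); column heights now [3 2 0 3 2], max=3
Drop 3: T rot2 at col 1 lands with bottom-row=2; cleared 0 line(s) (total 0); column heights now [3 4 4 4 2], max=4
Drop 4: Z rot1 at col 3 lands with bottom-row=4; cleared 0 line(s) (total 0); column heights now [3 4 4 6 7], max=7
Drop 5: O rot2 at col 1 lands with bottom-row=4; cleared 0 line(s) (total 0); column heights now [3 6 6 6 7], max=7
Drop 6: Z rot2 at col 2 lands with bottom-row=7; cleared 0 line(s) (total 0); column heights now [3 6 9 9 8], max=9
Drop 7: L rot3 at col 2 lands with bottom-row=9; cleared 0 line(s) (total 0); column heights now [3 6 12 12 8], max=12

Answer: 0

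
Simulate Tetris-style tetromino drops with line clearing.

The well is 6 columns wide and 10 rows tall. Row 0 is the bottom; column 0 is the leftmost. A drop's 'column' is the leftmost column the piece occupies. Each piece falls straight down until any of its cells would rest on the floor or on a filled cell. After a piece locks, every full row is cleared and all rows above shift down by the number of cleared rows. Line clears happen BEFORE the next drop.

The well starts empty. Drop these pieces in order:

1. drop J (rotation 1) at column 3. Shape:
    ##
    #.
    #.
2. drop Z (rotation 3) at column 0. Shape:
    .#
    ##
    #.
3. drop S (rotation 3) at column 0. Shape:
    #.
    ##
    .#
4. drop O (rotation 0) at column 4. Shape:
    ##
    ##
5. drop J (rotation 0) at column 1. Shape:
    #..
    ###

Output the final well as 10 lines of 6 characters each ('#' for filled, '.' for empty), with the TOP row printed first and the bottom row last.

Drop 1: J rot1 at col 3 lands with bottom-row=0; cleared 0 line(s) (total 0); column heights now [0 0 0 3 3 0], max=3
Drop 2: Z rot3 at col 0 lands with bottom-row=0; cleared 0 line(s) (total 0); column heights now [2 3 0 3 3 0], max=3
Drop 3: S rot3 at col 0 lands with bottom-row=3; cleared 0 line(s) (total 0); column heights now [6 5 0 3 3 0], max=6
Drop 4: O rot0 at col 4 lands with bottom-row=3; cleared 0 line(s) (total 0); column heights now [6 5 0 3 5 5], max=6
Drop 5: J rot0 at col 1 lands with bottom-row=5; cleared 0 line(s) (total 0); column heights now [6 7 6 6 5 5], max=7

Answer: ......
......
......
.#....
####..
##..##
.#..##
.#.##.
##.#..
#..#..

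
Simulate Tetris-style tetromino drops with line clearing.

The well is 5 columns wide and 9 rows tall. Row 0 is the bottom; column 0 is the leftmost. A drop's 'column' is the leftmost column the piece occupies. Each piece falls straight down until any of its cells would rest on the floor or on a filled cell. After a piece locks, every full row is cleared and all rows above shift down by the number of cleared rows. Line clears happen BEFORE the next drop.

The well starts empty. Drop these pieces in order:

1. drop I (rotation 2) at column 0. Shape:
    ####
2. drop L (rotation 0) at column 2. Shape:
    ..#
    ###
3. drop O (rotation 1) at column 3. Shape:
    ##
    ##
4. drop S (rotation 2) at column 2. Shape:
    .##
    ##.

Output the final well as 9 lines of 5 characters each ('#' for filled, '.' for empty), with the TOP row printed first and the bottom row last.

Drop 1: I rot2 at col 0 lands with bottom-row=0; cleared 0 line(s) (total 0); column heights now [1 1 1 1 0], max=1
Drop 2: L rot0 at col 2 lands with bottom-row=1; cleared 0 line(s) (total 0); column heights now [1 1 2 2 3], max=3
Drop 3: O rot1 at col 3 lands with bottom-row=3; cleared 0 line(s) (total 0); column heights now [1 1 2 5 5], max=5
Drop 4: S rot2 at col 2 lands with bottom-row=5; cleared 0 line(s) (total 0); column heights now [1 1 6 7 7], max=7

Answer: .....
.....
...##
..##.
...##
...##
....#
..###
####.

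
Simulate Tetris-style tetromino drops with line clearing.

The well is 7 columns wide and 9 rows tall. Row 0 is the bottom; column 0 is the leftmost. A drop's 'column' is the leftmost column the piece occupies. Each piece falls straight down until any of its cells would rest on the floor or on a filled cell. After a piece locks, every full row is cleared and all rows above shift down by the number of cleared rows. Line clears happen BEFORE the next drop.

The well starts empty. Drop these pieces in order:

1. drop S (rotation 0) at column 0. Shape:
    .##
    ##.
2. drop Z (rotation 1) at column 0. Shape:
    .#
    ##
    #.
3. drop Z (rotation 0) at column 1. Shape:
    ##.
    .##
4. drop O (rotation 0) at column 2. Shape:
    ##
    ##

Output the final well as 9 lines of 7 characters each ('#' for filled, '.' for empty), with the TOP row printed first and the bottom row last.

Drop 1: S rot0 at col 0 lands with bottom-row=0; cleared 0 line(s) (total 0); column heights now [1 2 2 0 0 0 0], max=2
Drop 2: Z rot1 at col 0 lands with bottom-row=1; cleared 0 line(s) (total 0); column heights now [3 4 2 0 0 0 0], max=4
Drop 3: Z rot0 at col 1 lands with bottom-row=3; cleared 0 line(s) (total 0); column heights now [3 5 5 4 0 0 0], max=5
Drop 4: O rot0 at col 2 lands with bottom-row=5; cleared 0 line(s) (total 0); column heights now [3 5 7 7 0 0 0], max=7

Answer: .......
.......
..##...
..##...
.##....
.###...
##.....
###....
##.....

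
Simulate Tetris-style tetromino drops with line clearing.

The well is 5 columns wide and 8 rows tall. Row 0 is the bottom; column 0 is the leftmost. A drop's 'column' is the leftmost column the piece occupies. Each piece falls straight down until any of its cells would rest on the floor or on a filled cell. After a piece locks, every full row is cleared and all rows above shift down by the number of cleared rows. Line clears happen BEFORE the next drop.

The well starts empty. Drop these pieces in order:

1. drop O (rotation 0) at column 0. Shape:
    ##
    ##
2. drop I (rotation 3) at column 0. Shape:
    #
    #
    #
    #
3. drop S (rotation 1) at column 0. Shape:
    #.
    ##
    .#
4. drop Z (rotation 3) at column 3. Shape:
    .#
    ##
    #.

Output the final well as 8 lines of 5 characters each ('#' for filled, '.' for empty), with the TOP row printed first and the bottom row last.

Answer: #....
##...
##...
#....
#....
#...#
##.##
##.#.

Derivation:
Drop 1: O rot0 at col 0 lands with bottom-row=0; cleared 0 line(s) (total 0); column heights now [2 2 0 0 0], max=2
Drop 2: I rot3 at col 0 lands with bottom-row=2; cleared 0 line(s) (total 0); column heights now [6 2 0 0 0], max=6
Drop 3: S rot1 at col 0 lands with bottom-row=5; cleared 0 line(s) (total 0); column heights now [8 7 0 0 0], max=8
Drop 4: Z rot3 at col 3 lands with bottom-row=0; cleared 0 line(s) (total 0); column heights now [8 7 0 2 3], max=8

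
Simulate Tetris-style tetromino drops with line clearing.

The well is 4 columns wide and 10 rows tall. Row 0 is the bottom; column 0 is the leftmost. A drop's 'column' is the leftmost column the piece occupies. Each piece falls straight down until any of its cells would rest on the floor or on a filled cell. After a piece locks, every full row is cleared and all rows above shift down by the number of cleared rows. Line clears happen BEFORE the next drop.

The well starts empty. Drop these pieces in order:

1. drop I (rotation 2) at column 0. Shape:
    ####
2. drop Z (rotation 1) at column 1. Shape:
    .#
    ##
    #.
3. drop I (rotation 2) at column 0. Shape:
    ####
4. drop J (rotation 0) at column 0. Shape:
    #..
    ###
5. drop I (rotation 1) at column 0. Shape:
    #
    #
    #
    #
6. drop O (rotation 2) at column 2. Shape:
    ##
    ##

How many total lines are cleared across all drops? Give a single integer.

Answer: 2

Derivation:
Drop 1: I rot2 at col 0 lands with bottom-row=0; cleared 1 line(s) (total 1); column heights now [0 0 0 0], max=0
Drop 2: Z rot1 at col 1 lands with bottom-row=0; cleared 0 line(s) (total 1); column heights now [0 2 3 0], max=3
Drop 3: I rot2 at col 0 lands with bottom-row=3; cleared 1 line(s) (total 2); column heights now [0 2 3 0], max=3
Drop 4: J rot0 at col 0 lands with bottom-row=3; cleared 0 line(s) (total 2); column heights now [5 4 4 0], max=5
Drop 5: I rot1 at col 0 lands with bottom-row=5; cleared 0 line(s) (total 2); column heights now [9 4 4 0], max=9
Drop 6: O rot2 at col 2 lands with bottom-row=4; cleared 0 line(s) (total 2); column heights now [9 4 6 6], max=9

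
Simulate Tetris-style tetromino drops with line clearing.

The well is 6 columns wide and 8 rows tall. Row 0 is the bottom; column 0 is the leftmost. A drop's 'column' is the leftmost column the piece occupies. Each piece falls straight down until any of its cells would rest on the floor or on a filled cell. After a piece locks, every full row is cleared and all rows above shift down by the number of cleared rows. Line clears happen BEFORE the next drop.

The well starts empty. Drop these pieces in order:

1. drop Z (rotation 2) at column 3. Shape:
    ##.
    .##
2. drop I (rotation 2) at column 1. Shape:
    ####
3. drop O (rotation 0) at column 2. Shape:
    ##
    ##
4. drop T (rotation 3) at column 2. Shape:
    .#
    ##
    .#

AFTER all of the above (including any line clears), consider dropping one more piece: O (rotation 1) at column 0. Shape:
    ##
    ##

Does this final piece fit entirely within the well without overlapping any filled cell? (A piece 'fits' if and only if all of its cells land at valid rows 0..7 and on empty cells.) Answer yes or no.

Answer: yes

Derivation:
Drop 1: Z rot2 at col 3 lands with bottom-row=0; cleared 0 line(s) (total 0); column heights now [0 0 0 2 2 1], max=2
Drop 2: I rot2 at col 1 lands with bottom-row=2; cleared 0 line(s) (total 0); column heights now [0 3 3 3 3 1], max=3
Drop 3: O rot0 at col 2 lands with bottom-row=3; cleared 0 line(s) (total 0); column heights now [0 3 5 5 3 1], max=5
Drop 4: T rot3 at col 2 lands with bottom-row=5; cleared 0 line(s) (total 0); column heights now [0 3 7 8 3 1], max=8
Test piece O rot1 at col 0 (width 2): heights before test = [0 3 7 8 3 1]; fits = True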